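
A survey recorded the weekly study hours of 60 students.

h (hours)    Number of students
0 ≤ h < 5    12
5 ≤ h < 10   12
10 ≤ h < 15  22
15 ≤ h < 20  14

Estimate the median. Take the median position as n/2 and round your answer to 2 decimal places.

Cumulative frequencies: 12, 24, 46, 60
n = 60; position = n/2 = 30.
This falls in the class 10 ≤ h < 15: L = 10, F = 24, f = 22, h = 5.
Median ≈ 10 + ((30 − 24) / 22) × 5 = 11.3636

11.36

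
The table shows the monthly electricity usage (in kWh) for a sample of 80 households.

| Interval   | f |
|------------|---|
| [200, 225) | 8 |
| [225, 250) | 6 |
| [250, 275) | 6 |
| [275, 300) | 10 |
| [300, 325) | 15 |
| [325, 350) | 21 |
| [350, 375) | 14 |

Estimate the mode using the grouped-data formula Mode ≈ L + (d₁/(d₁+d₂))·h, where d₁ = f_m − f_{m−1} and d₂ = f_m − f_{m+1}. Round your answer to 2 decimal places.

336.54

Modal class: [325, 350) (highest frequency 21).
d₁ = 21 − 15 = 6, d₂ = 21 − 14 = 7
Mode ≈ 325 + (6/(6+7)) × 25 = 325 + 11.5385 = 336.5385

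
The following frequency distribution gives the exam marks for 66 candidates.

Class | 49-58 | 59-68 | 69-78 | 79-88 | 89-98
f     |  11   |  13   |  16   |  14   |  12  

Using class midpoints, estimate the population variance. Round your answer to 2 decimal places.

180.10

Midpoints: 53.5, 63.5, 73.5, 83.5, 93.5
n = 66, Σfm = 4881, mean = 73.9545
Σfm² = 372858.5
Σf(m − x̄)² = Σfm² − (Σfm)²/n = 372858.5 − 4881²/66 = 11886.3636
Population variance = 11886.3636 / 66 = 180.0964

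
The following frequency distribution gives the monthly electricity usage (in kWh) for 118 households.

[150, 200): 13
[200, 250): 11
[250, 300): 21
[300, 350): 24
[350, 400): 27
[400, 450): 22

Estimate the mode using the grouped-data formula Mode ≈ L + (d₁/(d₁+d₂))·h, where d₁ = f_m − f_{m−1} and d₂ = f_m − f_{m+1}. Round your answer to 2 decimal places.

Modal class: [350, 400) (highest frequency 27).
d₁ = 27 − 24 = 3, d₂ = 27 − 22 = 5
Mode ≈ 350 + (3/(3+5)) × 50 = 350 + 18.7500 = 368.7500

368.75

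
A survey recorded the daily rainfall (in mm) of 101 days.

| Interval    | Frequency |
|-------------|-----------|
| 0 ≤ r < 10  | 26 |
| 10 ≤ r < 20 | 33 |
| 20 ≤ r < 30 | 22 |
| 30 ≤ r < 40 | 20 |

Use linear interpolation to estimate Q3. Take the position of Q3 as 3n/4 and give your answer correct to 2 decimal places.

27.61

Cumulative frequencies: 26, 59, 81, 101
n = 101; position = 3n/4 = 75.75.
This falls in the class 20 ≤ r < 30: L = 20, F = 59, f = 22, h = 10.
Upper quartile ≈ 20 + ((75.75 − 59) / 22) × 10 = 27.6136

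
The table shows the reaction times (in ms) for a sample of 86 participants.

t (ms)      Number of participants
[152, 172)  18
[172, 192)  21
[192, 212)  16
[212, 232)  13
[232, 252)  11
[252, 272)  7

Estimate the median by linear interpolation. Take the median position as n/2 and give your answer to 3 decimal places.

197.000

Cumulative frequencies: 18, 39, 55, 68, 79, 86
n = 86; position = n/2 = 43.
This falls in the class [192, 212): L = 192, F = 39, f = 16, h = 20.
Median ≈ 192 + ((43 − 39) / 16) × 20 = 197.0000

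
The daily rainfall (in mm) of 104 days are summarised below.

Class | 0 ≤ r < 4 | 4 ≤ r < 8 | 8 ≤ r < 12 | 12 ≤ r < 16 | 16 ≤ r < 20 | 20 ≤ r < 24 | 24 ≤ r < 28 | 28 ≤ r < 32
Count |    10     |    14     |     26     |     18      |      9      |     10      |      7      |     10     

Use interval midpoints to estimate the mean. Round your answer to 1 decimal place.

Midpoints: 2, 6, 10, 14, 18, 22, 26, 30
Σfm = 10×2 + 14×6 + 26×10 + 18×14 + 9×18 + 10×22 + 7×26 + 10×30 = 1480
n = Σf = 104
Mean = 1480 / 104 = 14.2308

14.2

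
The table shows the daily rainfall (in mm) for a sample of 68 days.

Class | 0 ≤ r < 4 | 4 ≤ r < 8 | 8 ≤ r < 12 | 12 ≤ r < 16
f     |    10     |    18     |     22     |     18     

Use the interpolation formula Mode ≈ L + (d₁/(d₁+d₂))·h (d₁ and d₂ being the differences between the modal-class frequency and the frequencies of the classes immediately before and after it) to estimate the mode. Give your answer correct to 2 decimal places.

Modal class: 8 ≤ r < 12 (highest frequency 22).
d₁ = 22 − 18 = 4, d₂ = 22 − 18 = 4
Mode ≈ 8 + (4/(4+4)) × 4 = 8 + 2.0000 = 10.0000

10.00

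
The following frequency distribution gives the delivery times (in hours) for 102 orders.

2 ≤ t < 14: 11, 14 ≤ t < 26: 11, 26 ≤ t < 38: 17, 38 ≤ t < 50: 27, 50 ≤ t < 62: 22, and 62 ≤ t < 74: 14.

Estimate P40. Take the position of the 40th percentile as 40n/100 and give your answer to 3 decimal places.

38.800

Cumulative frequencies: 11, 22, 39, 66, 88, 102
n = 102; position = 40n/100 = 40.8.
This falls in the class 38 ≤ t < 50: L = 38, F = 39, f = 27, h = 12.
40th percentile ≈ 38 + ((40.8 − 39) / 27) × 12 = 38.8000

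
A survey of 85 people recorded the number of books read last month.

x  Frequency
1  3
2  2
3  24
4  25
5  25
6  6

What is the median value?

Cumulative frequencies: 3, 5, 29, 54, 79, 85
n = 85, so the median is the value in position (n+1)/2 = 43.
Position 43 falls at value 4.

4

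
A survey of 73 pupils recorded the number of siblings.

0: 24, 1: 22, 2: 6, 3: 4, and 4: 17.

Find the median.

1

Cumulative frequencies: 24, 46, 52, 56, 73
n = 73, so the median is the value in position (n+1)/2 = 37.
Position 37 falls at value 1.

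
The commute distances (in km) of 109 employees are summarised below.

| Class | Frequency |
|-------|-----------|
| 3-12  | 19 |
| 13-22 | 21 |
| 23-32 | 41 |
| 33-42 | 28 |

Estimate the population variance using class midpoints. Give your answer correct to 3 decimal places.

Midpoints: 7.5, 17.5, 27.5, 37.5
n = 109, Σfm = 2687.5, mean = 24.6560
Σfm² = 77881.25
Σf(m − x̄)² = Σfm² − (Σfm)²/n = 77881.25 − 2687.5²/109 = 11618.3486
Population variance = 11618.3486 / 109 = 106.5904

106.590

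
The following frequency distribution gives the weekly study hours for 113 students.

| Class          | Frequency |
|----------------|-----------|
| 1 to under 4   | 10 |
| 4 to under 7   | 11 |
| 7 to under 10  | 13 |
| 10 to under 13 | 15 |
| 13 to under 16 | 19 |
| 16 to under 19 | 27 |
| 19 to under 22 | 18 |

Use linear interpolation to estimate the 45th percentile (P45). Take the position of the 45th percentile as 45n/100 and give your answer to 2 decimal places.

Cumulative frequencies: 10, 21, 34, 49, 68, 95, 113
n = 113; position = 45n/100 = 50.85.
This falls in the class 13 to under 16: L = 13, F = 49, f = 19, h = 3.
45th percentile ≈ 13 + ((50.85 − 49) / 19) × 3 = 13.2921

13.29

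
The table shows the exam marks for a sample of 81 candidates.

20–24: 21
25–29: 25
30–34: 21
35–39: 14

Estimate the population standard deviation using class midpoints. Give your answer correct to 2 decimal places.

5.22

Midpoints: 22, 27, 32, 37
n = 81, Σfm = 2327, mean = 28.7284
Σfm² = 69059
Σf(m − x̄)² = Σfm² − (Σfm)²/n = 69059 − 2327²/81 = 2208.0247
Population variance = 2208.0247 / 81 = 27.2596
Standard deviation = √27.2596 = 5.2211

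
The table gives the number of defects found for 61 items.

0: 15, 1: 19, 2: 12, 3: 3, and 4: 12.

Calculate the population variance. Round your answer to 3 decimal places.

Values: 0, 1, 2, 3, 4
n = 61, Σfx = 100, mean = 1.6393
Σfx² = 286
Σf(x − x̄)² = Σfx² − (Σfx)²/n = 286 − 100²/61 = 122.0656
Population variance = 122.0656 / 61 = 2.0011

2.001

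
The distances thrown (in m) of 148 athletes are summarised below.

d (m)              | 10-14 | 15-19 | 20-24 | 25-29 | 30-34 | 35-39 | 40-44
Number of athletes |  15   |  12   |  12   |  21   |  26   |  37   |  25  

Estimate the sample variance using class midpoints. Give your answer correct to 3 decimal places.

Midpoints: 12, 17, 22, 27, 32, 37, 42
n = 148, Σfm = 4466, mean = 30.1757
Σfm² = 148122
Σf(m − x̄)² = Σfm² − (Σfm)²/n = 148122 − 4466²/148 = 13357.4324
Sample variance = 13357.4324 / 147 = 90.8669

90.867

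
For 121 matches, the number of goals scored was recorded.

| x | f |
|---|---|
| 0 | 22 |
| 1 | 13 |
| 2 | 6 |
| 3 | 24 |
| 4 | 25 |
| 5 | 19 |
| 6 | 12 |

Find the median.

Cumulative frequencies: 22, 35, 41, 65, 90, 109, 121
n = 121, so the median is the value in position (n+1)/2 = 61.
Position 61 falls at value 3.

3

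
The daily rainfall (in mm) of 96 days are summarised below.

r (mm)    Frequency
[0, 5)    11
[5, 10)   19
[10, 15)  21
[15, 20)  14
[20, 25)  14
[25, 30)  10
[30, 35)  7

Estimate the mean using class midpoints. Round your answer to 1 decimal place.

15.6

Midpoints: 2.5, 7.5, 12.5, 17.5, 22.5, 27.5, 32.5
Σfm = 11×2.5 + 19×7.5 + 21×12.5 + 14×17.5 + 14×22.5 + 10×27.5 + 7×32.5 = 1495
n = Σf = 96
Mean = 1495 / 96 = 15.5729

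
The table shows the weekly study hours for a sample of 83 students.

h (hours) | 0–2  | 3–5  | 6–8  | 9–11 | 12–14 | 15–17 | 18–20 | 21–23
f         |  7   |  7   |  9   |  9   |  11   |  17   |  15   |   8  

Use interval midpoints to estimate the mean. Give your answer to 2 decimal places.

Midpoints: 1, 4, 7, 10, 13, 16, 19, 22
Σfm = 7×1 + 7×4 + 9×7 + 9×10 + 11×13 + 17×16 + 15×19 + 8×22 = 1064
n = Σf = 83
Mean = 1064 / 83 = 12.8193

12.82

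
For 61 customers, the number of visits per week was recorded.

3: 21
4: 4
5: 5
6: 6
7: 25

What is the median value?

6

Cumulative frequencies: 21, 25, 30, 36, 61
n = 61, so the median is the value in position (n+1)/2 = 31.
Position 31 falls at value 6.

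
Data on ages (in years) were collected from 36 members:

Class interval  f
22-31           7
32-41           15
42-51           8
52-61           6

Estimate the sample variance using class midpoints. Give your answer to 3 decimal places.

Midpoints: 26.5, 36.5, 46.5, 56.5
n = 36, Σfm = 1444, mean = 40.1111
Σfm² = 61351
Σf(m − x̄)² = Σfm² − (Σfm)²/n = 61351 − 1444²/36 = 3430.5556
Sample variance = 3430.5556 / 35 = 98.0159

98.016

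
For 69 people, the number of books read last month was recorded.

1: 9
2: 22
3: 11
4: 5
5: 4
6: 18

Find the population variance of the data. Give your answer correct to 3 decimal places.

3.340

Values: 1, 2, 3, 4, 5, 6
n = 69, Σfx = 234, mean = 3.3913
Σfx² = 1024
Σf(x − x̄)² = Σfx² − (Σfx)²/n = 1024 − 234²/69 = 230.4348
Population variance = 230.4348 / 69 = 3.3396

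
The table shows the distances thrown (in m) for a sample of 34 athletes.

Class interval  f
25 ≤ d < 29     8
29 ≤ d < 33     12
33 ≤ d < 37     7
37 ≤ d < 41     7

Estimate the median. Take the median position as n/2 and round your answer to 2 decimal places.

Cumulative frequencies: 8, 20, 27, 34
n = 34; position = n/2 = 17.
This falls in the class 29 ≤ d < 33: L = 29, F = 8, f = 12, h = 4.
Median ≈ 29 + ((17 − 8) / 12) × 4 = 32.0000

32.00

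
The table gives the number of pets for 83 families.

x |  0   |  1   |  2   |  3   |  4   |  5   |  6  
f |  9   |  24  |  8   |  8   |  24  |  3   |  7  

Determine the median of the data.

Cumulative frequencies: 9, 33, 41, 49, 73, 76, 83
n = 83, so the median is the value in position (n+1)/2 = 42.
Position 42 falls at value 3.

3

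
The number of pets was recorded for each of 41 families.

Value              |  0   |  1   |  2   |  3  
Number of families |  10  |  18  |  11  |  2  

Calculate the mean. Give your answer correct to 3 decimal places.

1.122

Values: 0, 1, 2, 3
Σfx = 10×0 + 18×1 + 11×2 + 2×3 = 46
n = Σf = 41
Mean = 46 / 41 = 1.1220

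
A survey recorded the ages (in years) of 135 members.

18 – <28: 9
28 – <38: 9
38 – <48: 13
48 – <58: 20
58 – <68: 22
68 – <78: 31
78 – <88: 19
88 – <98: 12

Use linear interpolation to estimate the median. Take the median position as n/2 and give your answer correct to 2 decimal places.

65.50

Cumulative frequencies: 9, 18, 31, 51, 73, 104, 123, 135
n = 135; position = n/2 = 67.5.
This falls in the class 58 – <68: L = 58, F = 51, f = 22, h = 10.
Median ≈ 58 + ((67.5 − 51) / 22) × 10 = 65.5000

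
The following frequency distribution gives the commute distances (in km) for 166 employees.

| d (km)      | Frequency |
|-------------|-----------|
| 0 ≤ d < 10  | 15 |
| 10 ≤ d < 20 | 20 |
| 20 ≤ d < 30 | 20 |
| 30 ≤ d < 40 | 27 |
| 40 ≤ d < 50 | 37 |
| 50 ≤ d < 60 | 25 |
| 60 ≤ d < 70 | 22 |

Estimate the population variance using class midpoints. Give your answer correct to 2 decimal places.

Midpoints: 5, 15, 25, 35, 45, 55, 65
n = 166, Σfm = 6290, mean = 37.8916
Σfm² = 293950
Σf(m − x̄)² = Σfm² − (Σfm)²/n = 293950 − 6290²/166 = 55612.0482
Population variance = 55612.0482 / 166 = 335.0123

335.01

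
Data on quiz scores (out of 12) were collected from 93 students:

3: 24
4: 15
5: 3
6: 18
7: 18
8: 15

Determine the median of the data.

6

Cumulative frequencies: 24, 39, 42, 60, 78, 93
n = 93, so the median is the value in position (n+1)/2 = 47.
Position 47 falls at value 6.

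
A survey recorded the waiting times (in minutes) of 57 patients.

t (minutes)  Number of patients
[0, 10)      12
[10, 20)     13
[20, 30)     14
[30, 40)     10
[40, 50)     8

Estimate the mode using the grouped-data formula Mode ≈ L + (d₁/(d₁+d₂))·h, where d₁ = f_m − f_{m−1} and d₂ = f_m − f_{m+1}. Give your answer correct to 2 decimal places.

22.00

Modal class: [20, 30) (highest frequency 14).
d₁ = 14 − 13 = 1, d₂ = 14 − 10 = 4
Mode ≈ 20 + (1/(1+4)) × 10 = 20 + 2.0000 = 22.0000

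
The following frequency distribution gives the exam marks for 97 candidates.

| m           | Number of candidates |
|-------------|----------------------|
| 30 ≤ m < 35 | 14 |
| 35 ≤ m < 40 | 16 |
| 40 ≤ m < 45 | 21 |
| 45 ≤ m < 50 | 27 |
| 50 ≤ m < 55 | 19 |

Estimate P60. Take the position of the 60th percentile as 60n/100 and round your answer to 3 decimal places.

Cumulative frequencies: 14, 30, 51, 78, 97
n = 97; position = 60n/100 = 58.2.
This falls in the class 45 ≤ m < 50: L = 45, F = 51, f = 27, h = 5.
60th percentile ≈ 45 + ((58.2 − 51) / 27) × 5 = 46.3333

46.333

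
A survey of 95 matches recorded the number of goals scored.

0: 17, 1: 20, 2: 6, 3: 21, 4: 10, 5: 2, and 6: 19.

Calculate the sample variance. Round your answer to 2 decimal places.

Values: 0, 1, 2, 3, 4, 5, 6
n = 95, Σfx = 259, mean = 2.7263
Σfx² = 1127
Σf(x − x̄)² = Σfx² − (Σfx)²/n = 1127 − 259²/95 = 420.8842
Sample variance = 420.8842 / 94 = 4.4775

4.48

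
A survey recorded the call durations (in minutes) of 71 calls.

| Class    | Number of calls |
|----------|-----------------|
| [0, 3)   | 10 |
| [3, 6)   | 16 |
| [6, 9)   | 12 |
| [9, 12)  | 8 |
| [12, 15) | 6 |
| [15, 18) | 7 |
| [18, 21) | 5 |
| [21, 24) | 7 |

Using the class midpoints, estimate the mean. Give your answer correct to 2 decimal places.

Midpoints: 1.5, 4.5, 7.5, 10.5, 13.5, 16.5, 19.5, 22.5
Σfm = 10×1.5 + 16×4.5 + 12×7.5 + 8×10.5 + 6×13.5 + 7×16.5 + 5×19.5 + 7×22.5 = 712.5
n = Σf = 71
Mean = 712.5 / 71 = 10.0352

10.04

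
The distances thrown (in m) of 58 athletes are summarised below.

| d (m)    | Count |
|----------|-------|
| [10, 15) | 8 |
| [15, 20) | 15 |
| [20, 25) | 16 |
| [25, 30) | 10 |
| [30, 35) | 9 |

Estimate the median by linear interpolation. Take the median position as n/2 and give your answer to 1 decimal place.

Cumulative frequencies: 8, 23, 39, 49, 58
n = 58; position = n/2 = 29.
This falls in the class [20, 25): L = 20, F = 23, f = 16, h = 5.
Median ≈ 20 + ((29 − 23) / 16) × 5 = 21.8750

21.9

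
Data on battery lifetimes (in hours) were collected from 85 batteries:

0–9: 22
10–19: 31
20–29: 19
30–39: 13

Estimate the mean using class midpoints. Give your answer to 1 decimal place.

17.2

Midpoints: 4.5, 14.5, 24.5, 34.5
Σfm = 22×4.5 + 31×14.5 + 19×24.5 + 13×34.5 = 1462.5
n = Σf = 85
Mean = 1462.5 / 85 = 17.2059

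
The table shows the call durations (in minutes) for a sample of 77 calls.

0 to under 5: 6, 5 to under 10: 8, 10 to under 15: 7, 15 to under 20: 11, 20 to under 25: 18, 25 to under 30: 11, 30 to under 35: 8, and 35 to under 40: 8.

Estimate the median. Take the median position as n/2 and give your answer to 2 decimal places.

21.81

Cumulative frequencies: 6, 14, 21, 32, 50, 61, 69, 77
n = 77; position = n/2 = 38.5.
This falls in the class 20 to under 25: L = 20, F = 32, f = 18, h = 5.
Median ≈ 20 + ((38.5 − 32) / 18) × 5 = 21.8056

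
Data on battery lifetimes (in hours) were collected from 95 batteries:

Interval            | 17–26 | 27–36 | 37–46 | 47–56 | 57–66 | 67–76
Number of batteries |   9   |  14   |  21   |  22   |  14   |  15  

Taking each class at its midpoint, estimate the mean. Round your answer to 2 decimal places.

Midpoints: 21.5, 31.5, 41.5, 51.5, 61.5, 71.5
Σfm = 9×21.5 + 14×31.5 + 21×41.5 + 22×51.5 + 14×61.5 + 15×71.5 = 4572.5
n = Σf = 95
Mean = 4572.5 / 95 = 48.1316

48.13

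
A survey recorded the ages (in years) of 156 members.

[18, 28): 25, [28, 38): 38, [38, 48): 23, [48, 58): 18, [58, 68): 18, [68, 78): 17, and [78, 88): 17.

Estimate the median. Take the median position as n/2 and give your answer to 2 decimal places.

44.52

Cumulative frequencies: 25, 63, 86, 104, 122, 139, 156
n = 156; position = n/2 = 78.
This falls in the class [38, 48): L = 38, F = 63, f = 23, h = 10.
Median ≈ 38 + ((78 − 63) / 23) × 10 = 44.5217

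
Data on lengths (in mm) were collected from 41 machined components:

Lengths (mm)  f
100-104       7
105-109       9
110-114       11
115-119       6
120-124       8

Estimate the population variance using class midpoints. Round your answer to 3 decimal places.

45.717

Midpoints: 102, 107, 112, 117, 122
n = 41, Σfm = 4587, mean = 111.8780
Σfm² = 515059
Σf(m − x̄)² = Σfm² − (Σfm)²/n = 515059 − 4587²/41 = 1874.3902
Population variance = 1874.3902 / 41 = 45.7168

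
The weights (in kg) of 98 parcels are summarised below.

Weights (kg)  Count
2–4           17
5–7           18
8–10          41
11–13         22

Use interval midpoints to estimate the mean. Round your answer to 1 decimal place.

Midpoints: 3, 6, 9, 12
Σfm = 17×3 + 18×6 + 41×9 + 22×12 = 792
n = Σf = 98
Mean = 792 / 98 = 8.0816

8.1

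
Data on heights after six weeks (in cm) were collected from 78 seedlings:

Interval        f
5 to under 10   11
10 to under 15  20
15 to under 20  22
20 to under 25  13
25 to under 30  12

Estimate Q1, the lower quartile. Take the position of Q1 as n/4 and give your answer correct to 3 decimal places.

Cumulative frequencies: 11, 31, 53, 66, 78
n = 78; position = n/4 = 19.5.
This falls in the class 10 to under 15: L = 10, F = 11, f = 20, h = 5.
Lower quartile ≈ 10 + ((19.5 − 11) / 20) × 5 = 12.1250

12.125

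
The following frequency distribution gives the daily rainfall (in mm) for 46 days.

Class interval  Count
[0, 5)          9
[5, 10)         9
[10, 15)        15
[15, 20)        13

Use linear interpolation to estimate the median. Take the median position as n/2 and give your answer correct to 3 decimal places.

Cumulative frequencies: 9, 18, 33, 46
n = 46; position = n/2 = 23.
This falls in the class [10, 15): L = 10, F = 18, f = 15, h = 5.
Median ≈ 10 + ((23 − 18) / 15) × 5 = 11.6667

11.667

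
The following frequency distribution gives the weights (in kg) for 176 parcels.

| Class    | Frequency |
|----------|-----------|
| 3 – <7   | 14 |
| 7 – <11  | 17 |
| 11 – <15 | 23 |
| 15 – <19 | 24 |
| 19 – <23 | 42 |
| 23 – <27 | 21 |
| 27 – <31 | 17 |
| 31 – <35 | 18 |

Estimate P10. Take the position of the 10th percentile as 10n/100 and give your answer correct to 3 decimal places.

7.847

Cumulative frequencies: 14, 31, 54, 78, 120, 141, 158, 176
n = 176; position = 10n/100 = 17.6.
This falls in the class 7 – <11: L = 7, F = 14, f = 17, h = 4.
10th percentile ≈ 7 + ((17.6 − 14) / 17) × 4 = 7.8471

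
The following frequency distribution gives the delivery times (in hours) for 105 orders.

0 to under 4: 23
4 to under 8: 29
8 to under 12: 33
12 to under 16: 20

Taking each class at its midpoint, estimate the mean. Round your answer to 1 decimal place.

7.9

Midpoints: 2, 6, 10, 14
Σfm = 23×2 + 29×6 + 33×10 + 20×14 = 830
n = Σf = 105
Mean = 830 / 105 = 7.9048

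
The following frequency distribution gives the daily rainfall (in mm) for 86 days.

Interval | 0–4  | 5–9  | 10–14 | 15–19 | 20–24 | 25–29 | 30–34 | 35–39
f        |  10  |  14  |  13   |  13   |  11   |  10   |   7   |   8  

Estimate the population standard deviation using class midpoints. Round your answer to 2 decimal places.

10.77

Midpoints: 2, 7, 12, 17, 22, 27, 32, 37
n = 86, Σfm = 1527, mean = 17.7558
Σfm² = 37089
Σf(m − x̄)² = Σfm² − (Σfm)²/n = 37089 − 1527²/86 = 9975.8721
Population variance = 9975.8721 / 86 = 115.9985
Standard deviation = √115.9985 = 10.7703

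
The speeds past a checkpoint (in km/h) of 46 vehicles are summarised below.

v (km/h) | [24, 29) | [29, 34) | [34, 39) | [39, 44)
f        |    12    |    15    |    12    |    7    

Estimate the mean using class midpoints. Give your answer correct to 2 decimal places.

33.02

Midpoints: 26.5, 31.5, 36.5, 41.5
Σfm = 12×26.5 + 15×31.5 + 12×36.5 + 7×41.5 = 1519
n = Σf = 46
Mean = 1519 / 46 = 33.0217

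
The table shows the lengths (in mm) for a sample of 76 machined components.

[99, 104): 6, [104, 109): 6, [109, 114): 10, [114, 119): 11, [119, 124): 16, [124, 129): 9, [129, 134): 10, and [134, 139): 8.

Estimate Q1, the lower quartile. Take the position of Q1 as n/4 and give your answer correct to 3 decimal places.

112.500

Cumulative frequencies: 6, 12, 22, 33, 49, 58, 68, 76
n = 76; position = n/4 = 19.
This falls in the class [109, 114): L = 109, F = 12, f = 10, h = 5.
Lower quartile ≈ 109 + ((19 − 12) / 10) × 5 = 112.5000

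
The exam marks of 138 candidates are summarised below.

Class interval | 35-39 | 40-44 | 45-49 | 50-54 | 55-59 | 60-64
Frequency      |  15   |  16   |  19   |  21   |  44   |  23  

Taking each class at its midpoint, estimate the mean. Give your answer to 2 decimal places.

51.78

Midpoints: 37, 42, 47, 52, 57, 62
Σfm = 15×37 + 16×42 + 19×47 + 21×52 + 44×57 + 23×62 = 7146
n = Σf = 138
Mean = 7146 / 138 = 51.7826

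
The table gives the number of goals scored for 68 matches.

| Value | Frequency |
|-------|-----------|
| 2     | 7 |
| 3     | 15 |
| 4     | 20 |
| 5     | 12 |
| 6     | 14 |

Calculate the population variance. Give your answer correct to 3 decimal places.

Values: 2, 3, 4, 5, 6
n = 68, Σfx = 283, mean = 4.1618
Σfx² = 1287
Σf(x − x̄)² = Σfx² − (Σfx)²/n = 1287 − 283²/68 = 109.2206
Population variance = 109.2206 / 68 = 1.6062

1.606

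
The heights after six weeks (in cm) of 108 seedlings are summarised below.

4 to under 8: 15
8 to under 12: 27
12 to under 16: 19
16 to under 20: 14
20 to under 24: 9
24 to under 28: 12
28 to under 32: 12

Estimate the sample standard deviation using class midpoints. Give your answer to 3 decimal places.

7.780

Midpoints: 6, 10, 14, 18, 22, 26, 30
n = 108, Σfm = 1748, mean = 16.1852
Σfm² = 34768
Σf(m − x̄)² = Σfm² − (Σfm)²/n = 34768 − 1748²/108 = 6476.2963
Sample variance = 6476.2963 / 107 = 60.5261
Standard deviation = √60.5261 = 7.7799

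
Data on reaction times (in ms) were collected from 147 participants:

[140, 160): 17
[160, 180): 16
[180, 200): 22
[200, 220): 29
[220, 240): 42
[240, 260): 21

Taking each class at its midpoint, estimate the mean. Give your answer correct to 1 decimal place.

Midpoints: 150, 170, 190, 210, 230, 250
Σfm = 17×150 + 16×170 + 22×190 + 29×210 + 42×230 + 21×250 = 30450
n = Σf = 147
Mean = 30450 / 147 = 207.1429

207.1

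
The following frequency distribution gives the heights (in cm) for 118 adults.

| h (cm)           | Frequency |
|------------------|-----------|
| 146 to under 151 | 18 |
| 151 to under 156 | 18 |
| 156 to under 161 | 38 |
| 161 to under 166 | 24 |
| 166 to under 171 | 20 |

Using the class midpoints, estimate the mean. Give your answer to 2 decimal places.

Midpoints: 148.5, 153.5, 158.5, 163.5, 168.5
Σfm = 18×148.5 + 18×153.5 + 38×158.5 + 24×163.5 + 20×168.5 = 18753
n = Σf = 118
Mean = 18753 / 118 = 158.9237

158.92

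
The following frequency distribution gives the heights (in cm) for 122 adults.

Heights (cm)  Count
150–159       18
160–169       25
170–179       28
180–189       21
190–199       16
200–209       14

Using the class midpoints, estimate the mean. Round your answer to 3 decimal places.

177.287

Midpoints: 154.5, 164.5, 174.5, 184.5, 194.5, 204.5
Σfm = 18×154.5 + 25×164.5 + 28×174.5 + 21×184.5 + 16×194.5 + 14×204.5 = 21629
n = Σf = 122
Mean = 21629 / 122 = 177.2869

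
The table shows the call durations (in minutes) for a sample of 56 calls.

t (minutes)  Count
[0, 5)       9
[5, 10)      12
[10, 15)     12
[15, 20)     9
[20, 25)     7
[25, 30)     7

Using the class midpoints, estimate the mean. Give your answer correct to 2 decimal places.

Midpoints: 2.5, 7.5, 12.5, 17.5, 22.5, 27.5
Σfm = 9×2.5 + 12×7.5 + 12×12.5 + 9×17.5 + 7×22.5 + 7×27.5 = 770
n = Σf = 56
Mean = 770 / 56 = 13.7500

13.75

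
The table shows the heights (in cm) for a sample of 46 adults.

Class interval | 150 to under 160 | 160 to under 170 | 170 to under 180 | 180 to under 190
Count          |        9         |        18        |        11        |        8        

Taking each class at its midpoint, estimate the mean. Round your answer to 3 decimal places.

Midpoints: 155, 165, 175, 185
Σfm = 9×155 + 18×165 + 11×175 + 8×185 = 7770
n = Σf = 46
Mean = 7770 / 46 = 168.9130

168.913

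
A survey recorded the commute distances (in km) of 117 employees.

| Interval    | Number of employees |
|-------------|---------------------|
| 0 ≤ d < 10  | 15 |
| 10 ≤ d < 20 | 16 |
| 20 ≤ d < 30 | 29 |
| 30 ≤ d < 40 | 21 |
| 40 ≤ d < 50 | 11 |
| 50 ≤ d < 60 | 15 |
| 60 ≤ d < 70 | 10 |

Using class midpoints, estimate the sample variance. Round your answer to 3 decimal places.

Midpoints: 5, 15, 25, 35, 45, 55, 65
n = 117, Σfm = 3745, mean = 32.0085
Σfm² = 157725
Σf(m − x̄)² = Σfm² − (Σfm)²/n = 157725 − 3745²/117 = 37852.9915
Sample variance = 37852.9915 / 116 = 326.3189

326.319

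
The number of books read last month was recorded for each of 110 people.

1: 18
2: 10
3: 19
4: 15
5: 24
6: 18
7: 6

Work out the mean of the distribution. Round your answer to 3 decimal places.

3.864

Values: 1, 2, 3, 4, 5, 6, 7
Σfx = 18×1 + 10×2 + 19×3 + 15×4 + 24×5 + 18×6 + 6×7 = 425
n = Σf = 110
Mean = 425 / 110 = 3.8636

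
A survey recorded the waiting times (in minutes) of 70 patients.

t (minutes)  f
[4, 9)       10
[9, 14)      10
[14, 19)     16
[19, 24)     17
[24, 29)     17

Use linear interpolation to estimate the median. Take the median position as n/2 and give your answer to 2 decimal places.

Cumulative frequencies: 10, 20, 36, 53, 70
n = 70; position = n/2 = 35.
This falls in the class [14, 19): L = 14, F = 20, f = 16, h = 5.
Median ≈ 14 + ((35 − 20) / 16) × 5 = 18.6875

18.69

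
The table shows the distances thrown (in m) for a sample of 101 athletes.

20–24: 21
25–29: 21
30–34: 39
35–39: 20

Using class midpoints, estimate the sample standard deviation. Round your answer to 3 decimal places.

Midpoints: 22, 27, 32, 37
n = 101, Σfm = 3017, mean = 29.8713
Σfm² = 92789
Σf(m − x̄)² = Σfm² − (Σfm)²/n = 92789 − 3017²/101 = 2667.3267
Sample variance = 2667.3267 / 100 = 26.6733
Standard deviation = √26.6733 = 5.1646

5.165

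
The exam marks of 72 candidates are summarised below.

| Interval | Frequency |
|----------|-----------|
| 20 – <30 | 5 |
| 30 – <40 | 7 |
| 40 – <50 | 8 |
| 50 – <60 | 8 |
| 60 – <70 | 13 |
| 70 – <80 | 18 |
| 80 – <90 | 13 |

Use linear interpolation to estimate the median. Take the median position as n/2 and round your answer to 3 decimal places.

Cumulative frequencies: 5, 12, 20, 28, 41, 59, 72
n = 72; position = n/2 = 36.
This falls in the class 60 – <70: L = 60, F = 28, f = 13, h = 10.
Median ≈ 60 + ((36 − 28) / 13) × 10 = 66.1538

66.154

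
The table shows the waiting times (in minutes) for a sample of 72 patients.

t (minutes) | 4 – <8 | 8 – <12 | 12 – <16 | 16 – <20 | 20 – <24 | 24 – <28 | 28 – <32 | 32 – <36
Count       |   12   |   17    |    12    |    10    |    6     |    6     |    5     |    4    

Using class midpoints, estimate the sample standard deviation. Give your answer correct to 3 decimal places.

Midpoints: 6, 10, 14, 18, 22, 26, 30, 34
n = 72, Σfm = 1164, mean = 16.1667
Σfm² = 23808
Σf(m − x̄)² = Σfm² − (Σfm)²/n = 23808 − 1164²/72 = 4990.0000
Sample variance = 4990.0000 / 71 = 70.2817
Standard deviation = √70.2817 = 8.3834

8.383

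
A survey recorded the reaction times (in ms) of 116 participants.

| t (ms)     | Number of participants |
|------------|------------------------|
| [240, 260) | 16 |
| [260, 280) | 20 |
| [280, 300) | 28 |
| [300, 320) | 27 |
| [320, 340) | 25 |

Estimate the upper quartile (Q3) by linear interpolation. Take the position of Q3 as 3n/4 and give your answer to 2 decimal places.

317.04

Cumulative frequencies: 16, 36, 64, 91, 116
n = 116; position = 3n/4 = 87.
This falls in the class [300, 320): L = 300, F = 64, f = 27, h = 20.
Upper quartile ≈ 300 + ((87 − 64) / 27) × 20 = 317.0370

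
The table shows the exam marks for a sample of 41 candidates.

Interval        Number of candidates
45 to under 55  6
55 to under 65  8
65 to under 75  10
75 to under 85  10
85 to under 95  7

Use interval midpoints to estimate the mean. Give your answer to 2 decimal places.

Midpoints: 50, 60, 70, 80, 90
Σfm = 6×50 + 8×60 + 10×70 + 10×80 + 7×90 = 2910
n = Σf = 41
Mean = 2910 / 41 = 70.9756

70.98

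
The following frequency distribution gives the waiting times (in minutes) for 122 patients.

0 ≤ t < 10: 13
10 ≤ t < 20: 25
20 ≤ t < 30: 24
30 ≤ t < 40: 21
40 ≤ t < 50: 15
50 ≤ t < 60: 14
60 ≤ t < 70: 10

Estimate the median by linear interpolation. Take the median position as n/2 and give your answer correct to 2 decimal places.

Cumulative frequencies: 13, 38, 62, 83, 98, 112, 122
n = 122; position = n/2 = 61.
This falls in the class 20 ≤ t < 30: L = 20, F = 38, f = 24, h = 10.
Median ≈ 20 + ((61 − 38) / 24) × 10 = 29.5833

29.58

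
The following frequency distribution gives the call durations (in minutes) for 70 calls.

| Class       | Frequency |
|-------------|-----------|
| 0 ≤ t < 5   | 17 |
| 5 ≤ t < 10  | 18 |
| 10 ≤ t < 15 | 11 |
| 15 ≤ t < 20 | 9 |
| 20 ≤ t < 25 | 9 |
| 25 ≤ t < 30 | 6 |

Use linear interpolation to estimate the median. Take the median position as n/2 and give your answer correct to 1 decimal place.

10.0

Cumulative frequencies: 17, 35, 46, 55, 64, 70
n = 70; position = n/2 = 35.
This falls in the class 5 ≤ t < 10: L = 5, F = 17, f = 18, h = 5.
Median ≈ 5 + ((35 − 17) / 18) × 5 = 10.0000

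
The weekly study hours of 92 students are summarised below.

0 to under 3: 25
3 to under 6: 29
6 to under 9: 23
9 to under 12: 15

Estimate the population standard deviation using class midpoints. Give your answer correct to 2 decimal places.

Midpoints: 1.5, 4.5, 7.5, 10.5
n = 92, Σfm = 498, mean = 5.4130
Σfm² = 3591
Σf(m − x̄)² = Σfm² − (Σfm)²/n = 3591 − 498²/92 = 895.3043
Population variance = 895.3043 / 92 = 9.7316
Standard deviation = √9.7316 = 3.1195

3.12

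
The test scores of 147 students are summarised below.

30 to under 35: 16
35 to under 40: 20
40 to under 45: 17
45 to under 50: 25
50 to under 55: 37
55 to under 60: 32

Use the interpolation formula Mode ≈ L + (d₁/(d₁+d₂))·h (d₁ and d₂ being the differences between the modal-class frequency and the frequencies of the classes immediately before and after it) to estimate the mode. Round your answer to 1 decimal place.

53.5

Modal class: 50 to under 55 (highest frequency 37).
d₁ = 37 − 25 = 12, d₂ = 37 − 32 = 5
Mode ≈ 50 + (12/(12+5)) × 5 = 50 + 3.5294 = 53.5294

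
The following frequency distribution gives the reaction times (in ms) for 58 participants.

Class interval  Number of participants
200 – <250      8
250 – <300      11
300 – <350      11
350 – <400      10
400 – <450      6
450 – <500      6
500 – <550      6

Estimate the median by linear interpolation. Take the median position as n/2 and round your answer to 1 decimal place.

345.5

Cumulative frequencies: 8, 19, 30, 40, 46, 52, 58
n = 58; position = n/2 = 29.
This falls in the class 300 – <350: L = 300, F = 19, f = 11, h = 50.
Median ≈ 300 + ((29 − 19) / 11) × 50 = 345.4545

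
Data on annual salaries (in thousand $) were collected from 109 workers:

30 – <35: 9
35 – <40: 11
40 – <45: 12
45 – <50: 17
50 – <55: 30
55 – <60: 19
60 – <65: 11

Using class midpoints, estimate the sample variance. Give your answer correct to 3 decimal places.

Midpoints: 32.5, 37.5, 42.5, 47.5, 52.5, 57.5, 62.5
n = 109, Σfm = 5377.5, mean = 49.3349
Σfm² = 273481.25
Σf(m − x̄)² = Σfm² − (Σfm)²/n = 273481.25 − 5377.5²/109 = 8183.0275
Sample variance = 8183.0275 / 108 = 75.7688

75.769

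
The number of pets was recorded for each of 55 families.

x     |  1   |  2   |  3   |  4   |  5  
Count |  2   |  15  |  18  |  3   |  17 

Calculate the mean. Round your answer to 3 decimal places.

3.327

Values: 1, 2, 3, 4, 5
Σfx = 2×1 + 15×2 + 18×3 + 3×4 + 17×5 = 183
n = Σf = 55
Mean = 183 / 55 = 3.3273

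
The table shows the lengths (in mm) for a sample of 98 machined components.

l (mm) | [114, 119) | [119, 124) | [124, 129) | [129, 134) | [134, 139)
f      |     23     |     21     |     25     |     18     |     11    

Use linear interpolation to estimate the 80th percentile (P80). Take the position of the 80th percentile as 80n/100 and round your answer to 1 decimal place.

Cumulative frequencies: 23, 44, 69, 87, 98
n = 98; position = 80n/100 = 78.4.
This falls in the class [129, 134): L = 129, F = 69, f = 18, h = 5.
80th percentile ≈ 129 + ((78.4 − 69) / 18) × 5 = 131.6111

131.6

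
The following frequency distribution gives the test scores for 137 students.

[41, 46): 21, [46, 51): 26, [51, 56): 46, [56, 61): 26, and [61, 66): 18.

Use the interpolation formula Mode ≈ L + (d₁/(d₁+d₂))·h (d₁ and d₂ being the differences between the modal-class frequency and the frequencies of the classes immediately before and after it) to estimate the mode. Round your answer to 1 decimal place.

53.5

Modal class: [51, 56) (highest frequency 46).
d₁ = 46 − 26 = 20, d₂ = 46 − 26 = 20
Mode ≈ 51 + (20/(20+20)) × 5 = 51 + 2.5000 = 53.5000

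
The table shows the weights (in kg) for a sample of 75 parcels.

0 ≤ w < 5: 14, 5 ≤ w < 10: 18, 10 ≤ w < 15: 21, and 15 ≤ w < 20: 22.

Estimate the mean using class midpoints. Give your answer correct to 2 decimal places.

Midpoints: 2.5, 7.5, 12.5, 17.5
Σfm = 14×2.5 + 18×7.5 + 21×12.5 + 22×17.5 = 817.5
n = Σf = 75
Mean = 817.5 / 75 = 10.9000

10.90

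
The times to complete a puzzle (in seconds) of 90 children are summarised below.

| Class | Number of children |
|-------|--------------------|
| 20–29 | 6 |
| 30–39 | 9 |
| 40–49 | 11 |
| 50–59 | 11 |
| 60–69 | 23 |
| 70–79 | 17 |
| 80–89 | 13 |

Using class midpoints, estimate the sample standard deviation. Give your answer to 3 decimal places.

17.811

Midpoints: 24.5, 34.5, 44.5, 54.5, 64.5, 74.5, 84.5
n = 90, Σfm = 5395, mean = 59.9444
Σfm² = 351632.5
Σf(m − x̄)² = Σfm² − (Σfm)²/n = 351632.5 − 5395²/90 = 28232.2222
Sample variance = 28232.2222 / 89 = 317.2160
Standard deviation = √317.2160 = 17.8106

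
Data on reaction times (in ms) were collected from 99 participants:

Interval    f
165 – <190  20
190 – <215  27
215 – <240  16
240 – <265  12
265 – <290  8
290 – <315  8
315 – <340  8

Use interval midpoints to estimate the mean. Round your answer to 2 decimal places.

Midpoints: 177.5, 202.5, 227.5, 252.5, 277.5, 302.5, 327.5
Σfm = 20×177.5 + 27×202.5 + 16×227.5 + 12×252.5 + 8×277.5 + 8×302.5 + 8×327.5 = 22947.5
n = Σf = 99
Mean = 22947.5 / 99 = 231.7929

231.79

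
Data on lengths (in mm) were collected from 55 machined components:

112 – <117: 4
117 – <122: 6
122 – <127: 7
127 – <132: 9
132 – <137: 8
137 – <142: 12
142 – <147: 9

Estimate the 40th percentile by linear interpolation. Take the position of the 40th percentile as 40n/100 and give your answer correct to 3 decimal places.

129.778

Cumulative frequencies: 4, 10, 17, 26, 34, 46, 55
n = 55; position = 40n/100 = 22.
This falls in the class 127 – <132: L = 127, F = 17, f = 9, h = 5.
40th percentile ≈ 127 + ((22 − 17) / 9) × 5 = 129.7778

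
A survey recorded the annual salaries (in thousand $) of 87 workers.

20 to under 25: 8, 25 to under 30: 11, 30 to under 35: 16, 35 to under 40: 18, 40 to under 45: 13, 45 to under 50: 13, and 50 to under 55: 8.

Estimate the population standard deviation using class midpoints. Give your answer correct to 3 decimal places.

Midpoints: 22.5, 27.5, 32.5, 37.5, 42.5, 47.5, 52.5
n = 87, Σfm = 3267.5, mean = 37.5575
Σfm² = 129443.75
Σf(m − x̄)² = Σfm² − (Σfm)²/n = 129443.75 − 3267.5²/87 = 6724.7126
Population variance = 6724.7126 / 87 = 77.2955
Standard deviation = √77.2955 = 8.7918

8.792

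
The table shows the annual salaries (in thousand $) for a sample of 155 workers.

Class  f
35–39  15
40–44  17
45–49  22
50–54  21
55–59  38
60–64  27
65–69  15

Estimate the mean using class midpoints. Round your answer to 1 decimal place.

53.2

Midpoints: 37, 42, 47, 52, 57, 62, 67
Σfm = 15×37 + 17×42 + 22×47 + 21×52 + 38×57 + 27×62 + 15×67 = 8240
n = Σf = 155
Mean = 8240 / 155 = 53.1613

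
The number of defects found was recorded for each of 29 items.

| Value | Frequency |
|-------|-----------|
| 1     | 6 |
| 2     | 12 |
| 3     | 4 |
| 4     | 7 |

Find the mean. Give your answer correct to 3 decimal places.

Values: 1, 2, 3, 4
Σfx = 6×1 + 12×2 + 4×3 + 7×4 = 70
n = Σf = 29
Mean = 70 / 29 = 2.4138

2.414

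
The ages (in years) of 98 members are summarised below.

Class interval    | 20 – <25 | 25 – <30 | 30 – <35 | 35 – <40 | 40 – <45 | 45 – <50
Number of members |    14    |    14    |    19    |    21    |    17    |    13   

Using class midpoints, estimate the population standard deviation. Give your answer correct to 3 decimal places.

7.960

Midpoints: 22.5, 27.5, 32.5, 37.5, 42.5, 47.5
n = 98, Σfm = 3445, mean = 35.1531
Σfm² = 127312.5
Σf(m − x̄)² = Σfm² − (Σfm)²/n = 127312.5 − 3445²/98 = 6210.2041
Population variance = 6210.2041 / 98 = 63.3694
Standard deviation = √63.3694 = 7.9605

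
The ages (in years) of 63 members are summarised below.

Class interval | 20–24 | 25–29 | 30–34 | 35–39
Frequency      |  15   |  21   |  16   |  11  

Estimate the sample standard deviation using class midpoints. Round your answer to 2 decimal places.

5.18

Midpoints: 22, 27, 32, 37
n = 63, Σfm = 1816, mean = 28.8254
Σfm² = 54012
Σf(m − x̄)² = Σfm² − (Σfm)²/n = 54012 − 1816²/63 = 1665.0794
Sample variance = 1665.0794 / 62 = 26.8561
Standard deviation = √26.8561 = 5.1823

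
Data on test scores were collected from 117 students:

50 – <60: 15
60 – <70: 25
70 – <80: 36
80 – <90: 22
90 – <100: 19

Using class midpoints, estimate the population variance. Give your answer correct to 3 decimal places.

156.228

Midpoints: 55, 65, 75, 85, 95
n = 117, Σfm = 8825, mean = 75.4274
Σfm² = 683925
Σf(m − x̄)² = Σfm² − (Σfm)²/n = 683925 − 8825²/117 = 18278.6325
Population variance = 18278.6325 / 117 = 156.2276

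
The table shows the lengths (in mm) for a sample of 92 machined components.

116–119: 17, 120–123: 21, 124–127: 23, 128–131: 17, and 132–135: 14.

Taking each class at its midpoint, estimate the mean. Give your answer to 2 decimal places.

Midpoints: 117.5, 121.5, 125.5, 129.5, 133.5
Σfm = 17×117.5 + 21×121.5 + 23×125.5 + 17×129.5 + 14×133.5 = 11506
n = Σf = 92
Mean = 11506 / 92 = 125.0652

125.07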